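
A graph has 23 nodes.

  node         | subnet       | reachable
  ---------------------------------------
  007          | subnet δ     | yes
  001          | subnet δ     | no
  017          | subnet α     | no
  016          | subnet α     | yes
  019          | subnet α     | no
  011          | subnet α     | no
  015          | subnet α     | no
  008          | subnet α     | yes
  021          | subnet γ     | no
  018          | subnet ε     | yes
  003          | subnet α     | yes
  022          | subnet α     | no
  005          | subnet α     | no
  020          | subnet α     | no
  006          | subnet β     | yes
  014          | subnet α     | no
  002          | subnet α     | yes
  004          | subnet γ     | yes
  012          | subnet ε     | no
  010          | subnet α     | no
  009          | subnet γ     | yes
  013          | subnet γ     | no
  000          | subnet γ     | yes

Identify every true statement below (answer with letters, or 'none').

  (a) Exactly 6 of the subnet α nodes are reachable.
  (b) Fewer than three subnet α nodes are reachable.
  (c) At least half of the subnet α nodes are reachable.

|A| = 13, |A ∩ B| = 4, |A ∖ B| = 9.
(a) |A ∩ B| = 6: fails.
(b) |A ∩ B| < 3: fails.
(c) |A ∩ B| ≥ |A ∖ B|: fails.

none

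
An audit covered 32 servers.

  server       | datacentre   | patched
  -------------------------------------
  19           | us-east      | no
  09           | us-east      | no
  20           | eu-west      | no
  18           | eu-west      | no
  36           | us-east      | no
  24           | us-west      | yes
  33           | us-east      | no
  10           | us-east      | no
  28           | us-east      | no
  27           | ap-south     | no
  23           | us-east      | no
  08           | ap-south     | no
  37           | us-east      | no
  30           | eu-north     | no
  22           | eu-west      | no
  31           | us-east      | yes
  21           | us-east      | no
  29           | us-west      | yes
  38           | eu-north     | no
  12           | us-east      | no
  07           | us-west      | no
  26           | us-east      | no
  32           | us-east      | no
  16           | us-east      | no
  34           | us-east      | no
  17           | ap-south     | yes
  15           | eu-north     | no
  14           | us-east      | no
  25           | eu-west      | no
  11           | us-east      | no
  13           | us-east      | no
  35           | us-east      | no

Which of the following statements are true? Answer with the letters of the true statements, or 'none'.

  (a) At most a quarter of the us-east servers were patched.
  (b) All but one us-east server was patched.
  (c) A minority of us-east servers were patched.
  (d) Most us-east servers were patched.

(a), (c)

|A| = 19, |A ∩ B| = 1, |A ∖ B| = 18.
(a) |A ∩ B| / |A| ≤ 1/4: holds.
(b) |A ∖ B| = 1: fails.
(c) |A ∩ B| < |A ∖ B|: holds.
(d) |A ∩ B| > |A ∖ B|: fails.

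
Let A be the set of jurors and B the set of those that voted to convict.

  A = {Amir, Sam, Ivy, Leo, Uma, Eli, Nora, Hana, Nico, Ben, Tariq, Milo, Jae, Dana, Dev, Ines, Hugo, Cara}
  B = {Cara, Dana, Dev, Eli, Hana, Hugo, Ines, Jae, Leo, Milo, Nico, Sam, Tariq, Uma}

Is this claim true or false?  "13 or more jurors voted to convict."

True

The determiner here denotes the relation: |A ∩ B| ≥ 13.
|A| = 18, |A ∩ B| = 14, |A ∖ B| = 4.
|A ∩ B| = 14, so the statement is true.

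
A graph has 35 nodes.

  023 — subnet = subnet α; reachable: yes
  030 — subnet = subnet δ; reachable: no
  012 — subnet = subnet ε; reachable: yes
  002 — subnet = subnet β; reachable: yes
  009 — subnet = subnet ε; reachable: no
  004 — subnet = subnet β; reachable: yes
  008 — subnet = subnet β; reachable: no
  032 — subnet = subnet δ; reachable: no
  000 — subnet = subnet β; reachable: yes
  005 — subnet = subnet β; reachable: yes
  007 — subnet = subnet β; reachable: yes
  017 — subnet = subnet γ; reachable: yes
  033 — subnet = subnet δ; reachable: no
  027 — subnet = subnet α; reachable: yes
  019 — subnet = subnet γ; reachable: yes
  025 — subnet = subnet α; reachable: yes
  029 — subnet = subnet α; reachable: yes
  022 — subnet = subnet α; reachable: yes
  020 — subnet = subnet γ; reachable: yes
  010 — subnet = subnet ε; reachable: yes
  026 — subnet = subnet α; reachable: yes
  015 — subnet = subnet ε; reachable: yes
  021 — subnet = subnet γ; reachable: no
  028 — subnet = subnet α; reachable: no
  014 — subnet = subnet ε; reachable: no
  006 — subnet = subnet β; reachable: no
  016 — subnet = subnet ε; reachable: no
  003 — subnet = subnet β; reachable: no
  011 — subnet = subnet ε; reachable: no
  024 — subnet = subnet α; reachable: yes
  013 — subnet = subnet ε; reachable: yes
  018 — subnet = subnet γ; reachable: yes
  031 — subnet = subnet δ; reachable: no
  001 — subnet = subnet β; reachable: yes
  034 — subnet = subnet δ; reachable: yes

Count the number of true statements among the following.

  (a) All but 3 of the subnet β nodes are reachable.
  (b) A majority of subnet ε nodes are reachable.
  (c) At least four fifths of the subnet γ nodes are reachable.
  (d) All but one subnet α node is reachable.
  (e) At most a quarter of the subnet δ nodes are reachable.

(a) subnet β: |A| = 9, |A ∩ B| = 6; needs |A ∖ B| = 3 — true.
(b) subnet ε: |A| = 8, |A ∩ B| = 4; needs |A ∩ B| > |A ∖ B| — false.
(c) subnet γ: |A| = 5, |A ∩ B| = 4; needs |A ∩ B| / |A| ≥ 4/5 — true.
(d) subnet α: |A| = 8, |A ∩ B| = 7; needs |A ∖ B| = 1 — true.
(e) subnet δ: |A| = 5, |A ∩ B| = 1; needs |A ∩ B| / |A| ≤ 1/4 — true.

4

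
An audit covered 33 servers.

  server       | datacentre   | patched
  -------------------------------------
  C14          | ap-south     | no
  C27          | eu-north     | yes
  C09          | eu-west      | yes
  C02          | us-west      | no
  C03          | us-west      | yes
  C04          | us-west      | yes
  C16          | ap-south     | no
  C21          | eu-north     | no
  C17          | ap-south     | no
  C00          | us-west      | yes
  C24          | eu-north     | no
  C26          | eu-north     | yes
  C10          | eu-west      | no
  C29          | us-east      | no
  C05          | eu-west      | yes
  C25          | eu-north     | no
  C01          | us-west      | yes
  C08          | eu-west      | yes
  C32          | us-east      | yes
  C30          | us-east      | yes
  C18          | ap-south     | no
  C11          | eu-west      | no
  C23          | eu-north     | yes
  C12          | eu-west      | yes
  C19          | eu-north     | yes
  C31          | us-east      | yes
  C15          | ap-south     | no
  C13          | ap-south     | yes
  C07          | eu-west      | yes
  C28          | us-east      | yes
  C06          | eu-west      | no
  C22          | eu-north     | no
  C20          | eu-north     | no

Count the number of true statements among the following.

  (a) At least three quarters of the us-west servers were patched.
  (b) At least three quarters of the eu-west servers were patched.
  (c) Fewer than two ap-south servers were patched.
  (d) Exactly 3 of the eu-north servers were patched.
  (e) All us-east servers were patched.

(a) us-west: |A| = 5, |A ∩ B| = 4; needs |A ∩ B| / |A| ≥ 3/4 — true.
(b) eu-west: |A| = 8, |A ∩ B| = 5; needs |A ∩ B| / |A| ≥ 3/4 — false.
(c) ap-south: |A| = 6, |A ∩ B| = 1; needs |A ∩ B| < 2 — true.
(d) eu-north: |A| = 9, |A ∩ B| = 4; needs |A ∩ B| = 3 — false.
(e) us-east: |A| = 5, |A ∩ B| = 4; needs A ⊆ B, i.e. every element of A is in B (|A ∖ B| = 0) — false.

2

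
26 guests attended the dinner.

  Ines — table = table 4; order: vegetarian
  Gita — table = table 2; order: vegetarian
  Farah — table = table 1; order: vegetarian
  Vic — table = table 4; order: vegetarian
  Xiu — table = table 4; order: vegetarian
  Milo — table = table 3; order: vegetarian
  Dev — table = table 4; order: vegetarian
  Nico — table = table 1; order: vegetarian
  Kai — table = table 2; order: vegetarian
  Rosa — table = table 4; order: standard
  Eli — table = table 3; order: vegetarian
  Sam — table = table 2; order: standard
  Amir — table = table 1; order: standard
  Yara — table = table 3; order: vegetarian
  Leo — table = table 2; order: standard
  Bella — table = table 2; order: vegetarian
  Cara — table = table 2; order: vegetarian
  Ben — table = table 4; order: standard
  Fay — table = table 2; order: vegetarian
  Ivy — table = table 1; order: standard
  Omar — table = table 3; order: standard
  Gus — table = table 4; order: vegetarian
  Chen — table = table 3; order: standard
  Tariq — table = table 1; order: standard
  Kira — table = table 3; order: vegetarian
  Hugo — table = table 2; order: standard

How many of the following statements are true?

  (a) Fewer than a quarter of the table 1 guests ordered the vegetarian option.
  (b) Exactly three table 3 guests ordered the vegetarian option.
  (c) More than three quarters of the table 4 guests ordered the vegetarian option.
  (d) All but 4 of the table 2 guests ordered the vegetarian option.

(a) table 1: |A| = 5, |A ∩ B| = 2; needs |A ∩ B| / |A| < 1/4 — false.
(b) table 3: |A| = 6, |A ∩ B| = 4; needs |A ∩ B| = 3 — false.
(c) table 4: |A| = 7, |A ∩ B| = 5; needs |A ∩ B| / |A| > 3/4 — false.
(d) table 2: |A| = 8, |A ∩ B| = 5; needs |A ∖ B| = 4 — false.

0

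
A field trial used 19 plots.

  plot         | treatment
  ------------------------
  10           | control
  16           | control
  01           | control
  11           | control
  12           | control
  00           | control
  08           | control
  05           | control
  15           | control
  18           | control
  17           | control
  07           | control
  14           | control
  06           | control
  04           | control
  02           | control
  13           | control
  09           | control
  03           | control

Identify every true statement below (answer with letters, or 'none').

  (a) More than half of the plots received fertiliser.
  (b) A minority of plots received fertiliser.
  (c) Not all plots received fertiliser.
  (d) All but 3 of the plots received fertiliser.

(b), (c)

|A| = 19, |A ∩ B| = 0, |A ∖ B| = 19.
(a) |A ∩ B| > |A ∖ B|: fails.
(b) |A ∩ B| < |A ∖ B|: holds.
(c) A ⊄ B (|A ∖ B| ≥ 1): holds.
(d) |A ∖ B| = 3: fails.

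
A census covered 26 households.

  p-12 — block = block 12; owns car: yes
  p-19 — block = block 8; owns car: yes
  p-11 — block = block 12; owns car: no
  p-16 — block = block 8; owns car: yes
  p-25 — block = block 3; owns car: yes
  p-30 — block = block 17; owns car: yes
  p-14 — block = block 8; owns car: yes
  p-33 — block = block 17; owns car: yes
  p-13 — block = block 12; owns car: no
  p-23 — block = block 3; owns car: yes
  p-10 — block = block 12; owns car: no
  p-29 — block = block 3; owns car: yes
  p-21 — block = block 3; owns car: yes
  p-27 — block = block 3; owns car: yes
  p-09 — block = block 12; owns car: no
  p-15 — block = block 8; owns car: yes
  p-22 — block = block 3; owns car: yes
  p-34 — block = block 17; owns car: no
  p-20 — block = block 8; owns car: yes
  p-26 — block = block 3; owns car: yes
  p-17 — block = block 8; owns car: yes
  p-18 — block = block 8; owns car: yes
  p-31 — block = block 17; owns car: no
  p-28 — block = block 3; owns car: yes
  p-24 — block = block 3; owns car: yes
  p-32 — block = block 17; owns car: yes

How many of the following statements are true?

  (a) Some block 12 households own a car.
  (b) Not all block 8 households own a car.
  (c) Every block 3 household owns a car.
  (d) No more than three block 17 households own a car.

(a) block 12: |A| = 5, |A ∩ B| = 1; needs A ∩ B ≠ ∅ (|A ∩ B| ≥ 1) — true.
(b) block 8: |A| = 7, |A ∩ B| = 7; needs A ⊄ B (|A ∖ B| ≥ 1) — false.
(c) block 3: |A| = 9, |A ∩ B| = 9; needs A ⊆ B, i.e. every element of A is in B (|A ∖ B| = 0) — true.
(d) block 17: |A| = 5, |A ∩ B| = 3; needs |A ∩ B| ≤ 3 — true.

3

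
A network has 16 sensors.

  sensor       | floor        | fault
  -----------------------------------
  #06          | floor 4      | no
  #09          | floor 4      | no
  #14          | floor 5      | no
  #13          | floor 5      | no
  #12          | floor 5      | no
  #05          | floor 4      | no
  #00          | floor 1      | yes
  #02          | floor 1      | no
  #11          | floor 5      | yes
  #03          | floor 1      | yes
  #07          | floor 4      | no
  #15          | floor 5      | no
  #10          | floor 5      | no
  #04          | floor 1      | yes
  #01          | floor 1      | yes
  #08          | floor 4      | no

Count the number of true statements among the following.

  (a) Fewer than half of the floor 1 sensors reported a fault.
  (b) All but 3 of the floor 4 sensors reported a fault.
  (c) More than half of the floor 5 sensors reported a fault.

(a) floor 1: |A| = 5, |A ∩ B| = 4; needs |A ∩ B| < |A ∖ B| — false.
(b) floor 4: |A| = 5, |A ∩ B| = 0; needs |A ∖ B| = 3 — false.
(c) floor 5: |A| = 6, |A ∩ B| = 1; needs |A ∩ B| > |A ∖ B| — false.

0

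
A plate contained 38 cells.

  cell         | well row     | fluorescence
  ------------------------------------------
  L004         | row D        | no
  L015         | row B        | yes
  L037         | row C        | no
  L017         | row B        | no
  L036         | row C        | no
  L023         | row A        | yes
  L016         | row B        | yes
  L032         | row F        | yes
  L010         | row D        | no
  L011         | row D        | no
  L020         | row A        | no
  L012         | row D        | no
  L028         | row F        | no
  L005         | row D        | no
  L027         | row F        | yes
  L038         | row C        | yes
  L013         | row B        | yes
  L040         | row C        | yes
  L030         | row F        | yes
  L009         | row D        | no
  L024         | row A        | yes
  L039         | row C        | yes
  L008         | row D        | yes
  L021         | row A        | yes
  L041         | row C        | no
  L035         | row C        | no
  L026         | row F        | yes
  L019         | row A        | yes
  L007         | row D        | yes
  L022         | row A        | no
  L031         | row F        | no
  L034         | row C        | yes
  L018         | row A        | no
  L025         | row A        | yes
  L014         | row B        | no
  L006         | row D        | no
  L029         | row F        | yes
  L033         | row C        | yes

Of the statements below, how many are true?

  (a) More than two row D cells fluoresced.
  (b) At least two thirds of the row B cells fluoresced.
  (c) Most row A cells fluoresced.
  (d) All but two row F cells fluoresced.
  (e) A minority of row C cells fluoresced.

2

(a) row D: |A| = 9, |A ∩ B| = 2; needs |A ∩ B| > 2 — false.
(b) row B: |A| = 5, |A ∩ B| = 3; needs |A ∩ B| / |A| ≥ 2/3 — false.
(c) row A: |A| = 8, |A ∩ B| = 5; needs |A ∩ B| > |A ∖ B| — true.
(d) row F: |A| = 7, |A ∩ B| = 5; needs |A ∖ B| = 2 — true.
(e) row C: |A| = 9, |A ∩ B| = 5; needs |A ∩ B| < |A ∖ B| — false.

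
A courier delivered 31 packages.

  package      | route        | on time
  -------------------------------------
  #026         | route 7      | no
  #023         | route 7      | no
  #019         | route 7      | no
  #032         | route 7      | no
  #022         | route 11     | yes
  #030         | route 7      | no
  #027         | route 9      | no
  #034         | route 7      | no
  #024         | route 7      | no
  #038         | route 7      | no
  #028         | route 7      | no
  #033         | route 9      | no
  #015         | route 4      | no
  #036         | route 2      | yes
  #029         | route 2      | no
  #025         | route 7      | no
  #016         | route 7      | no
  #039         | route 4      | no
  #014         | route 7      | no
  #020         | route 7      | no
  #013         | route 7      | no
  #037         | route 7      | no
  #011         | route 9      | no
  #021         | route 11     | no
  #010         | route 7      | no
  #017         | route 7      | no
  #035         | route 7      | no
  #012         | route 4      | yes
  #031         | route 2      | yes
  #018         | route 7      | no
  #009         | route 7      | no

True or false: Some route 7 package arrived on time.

'Some route 7 package arrived on time' holds iff A ∩ B ≠ ∅ (|A ∩ B| ≥ 1).
|A| = 20, |A ∩ B| = 0, |A ∖ B| = 20.
So the statement is false.

False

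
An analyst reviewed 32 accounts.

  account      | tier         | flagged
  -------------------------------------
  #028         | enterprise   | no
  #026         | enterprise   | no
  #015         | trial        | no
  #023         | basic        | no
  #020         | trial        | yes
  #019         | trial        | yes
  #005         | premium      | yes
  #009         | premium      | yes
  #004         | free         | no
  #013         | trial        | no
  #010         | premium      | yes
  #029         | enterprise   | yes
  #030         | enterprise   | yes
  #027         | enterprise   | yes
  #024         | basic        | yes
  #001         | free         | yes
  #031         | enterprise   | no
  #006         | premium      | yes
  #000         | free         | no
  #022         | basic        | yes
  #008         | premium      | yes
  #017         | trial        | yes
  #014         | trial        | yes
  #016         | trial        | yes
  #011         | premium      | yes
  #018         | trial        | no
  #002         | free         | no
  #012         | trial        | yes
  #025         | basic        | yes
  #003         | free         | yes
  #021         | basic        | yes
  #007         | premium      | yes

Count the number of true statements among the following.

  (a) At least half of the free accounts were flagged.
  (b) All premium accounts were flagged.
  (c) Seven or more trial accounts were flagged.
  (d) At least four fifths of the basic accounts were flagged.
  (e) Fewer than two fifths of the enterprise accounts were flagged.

2

(a) free: |A| = 5, |A ∩ B| = 2; needs |A ∩ B| ≥ |A ∖ B| — false.
(b) premium: |A| = 7, |A ∩ B| = 7; needs A ⊆ B, i.e. every element of A is in B (|A ∖ B| = 0) — true.
(c) trial: |A| = 9, |A ∩ B| = 6; needs |A ∩ B| ≥ 7 — false.
(d) basic: |A| = 5, |A ∩ B| = 4; needs |A ∩ B| / |A| ≥ 4/5 — true.
(e) enterprise: |A| = 6, |A ∩ B| = 3; needs |A ∩ B| / |A| < 2/5 — false.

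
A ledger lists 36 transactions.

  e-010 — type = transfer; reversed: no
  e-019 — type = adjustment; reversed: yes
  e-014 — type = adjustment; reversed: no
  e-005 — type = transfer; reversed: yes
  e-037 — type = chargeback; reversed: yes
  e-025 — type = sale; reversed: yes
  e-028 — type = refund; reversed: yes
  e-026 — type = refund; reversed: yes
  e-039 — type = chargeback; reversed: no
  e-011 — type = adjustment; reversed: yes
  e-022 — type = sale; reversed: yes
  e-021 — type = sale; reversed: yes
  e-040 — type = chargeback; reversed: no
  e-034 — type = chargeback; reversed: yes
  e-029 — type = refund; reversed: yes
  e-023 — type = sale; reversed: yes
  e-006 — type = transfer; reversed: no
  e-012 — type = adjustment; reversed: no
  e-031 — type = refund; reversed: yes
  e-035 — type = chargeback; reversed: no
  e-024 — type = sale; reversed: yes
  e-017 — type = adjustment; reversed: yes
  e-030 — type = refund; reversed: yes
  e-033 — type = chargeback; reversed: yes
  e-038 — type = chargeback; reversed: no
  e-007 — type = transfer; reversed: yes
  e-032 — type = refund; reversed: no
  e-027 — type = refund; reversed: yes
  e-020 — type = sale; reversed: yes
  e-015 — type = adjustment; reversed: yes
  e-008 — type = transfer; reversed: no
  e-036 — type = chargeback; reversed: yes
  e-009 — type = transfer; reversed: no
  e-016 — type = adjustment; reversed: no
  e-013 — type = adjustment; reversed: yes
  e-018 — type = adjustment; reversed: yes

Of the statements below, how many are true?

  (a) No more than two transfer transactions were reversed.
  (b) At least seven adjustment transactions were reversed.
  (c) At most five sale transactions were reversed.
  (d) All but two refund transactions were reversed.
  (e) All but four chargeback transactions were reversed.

(a) transfer: |A| = 6, |A ∩ B| = 2; needs |A ∩ B| ≤ 2 — true.
(b) adjustment: |A| = 9, |A ∩ B| = 6; needs |A ∩ B| ≥ 7 — false.
(c) sale: |A| = 6, |A ∩ B| = 6; needs |A ∩ B| ≤ 5 — false.
(d) refund: |A| = 7, |A ∩ B| = 6; needs |A ∖ B| = 2 — false.
(e) chargeback: |A| = 8, |A ∩ B| = 4; needs |A ∖ B| = 4 — true.

2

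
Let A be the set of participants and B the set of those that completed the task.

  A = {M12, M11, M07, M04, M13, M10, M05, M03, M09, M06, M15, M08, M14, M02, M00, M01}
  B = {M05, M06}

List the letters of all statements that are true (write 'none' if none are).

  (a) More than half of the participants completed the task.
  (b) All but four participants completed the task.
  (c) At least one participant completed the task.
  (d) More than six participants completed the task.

(c)

|A| = 16, |A ∩ B| = 2, |A ∖ B| = 14.
(a) |A ∩ B| > |A ∖ B|: fails.
(b) |A ∖ B| = 4: fails.
(c) A ∩ B ≠ ∅ (|A ∩ B| ≥ 1): holds.
(d) |A ∩ B| > 6: fails.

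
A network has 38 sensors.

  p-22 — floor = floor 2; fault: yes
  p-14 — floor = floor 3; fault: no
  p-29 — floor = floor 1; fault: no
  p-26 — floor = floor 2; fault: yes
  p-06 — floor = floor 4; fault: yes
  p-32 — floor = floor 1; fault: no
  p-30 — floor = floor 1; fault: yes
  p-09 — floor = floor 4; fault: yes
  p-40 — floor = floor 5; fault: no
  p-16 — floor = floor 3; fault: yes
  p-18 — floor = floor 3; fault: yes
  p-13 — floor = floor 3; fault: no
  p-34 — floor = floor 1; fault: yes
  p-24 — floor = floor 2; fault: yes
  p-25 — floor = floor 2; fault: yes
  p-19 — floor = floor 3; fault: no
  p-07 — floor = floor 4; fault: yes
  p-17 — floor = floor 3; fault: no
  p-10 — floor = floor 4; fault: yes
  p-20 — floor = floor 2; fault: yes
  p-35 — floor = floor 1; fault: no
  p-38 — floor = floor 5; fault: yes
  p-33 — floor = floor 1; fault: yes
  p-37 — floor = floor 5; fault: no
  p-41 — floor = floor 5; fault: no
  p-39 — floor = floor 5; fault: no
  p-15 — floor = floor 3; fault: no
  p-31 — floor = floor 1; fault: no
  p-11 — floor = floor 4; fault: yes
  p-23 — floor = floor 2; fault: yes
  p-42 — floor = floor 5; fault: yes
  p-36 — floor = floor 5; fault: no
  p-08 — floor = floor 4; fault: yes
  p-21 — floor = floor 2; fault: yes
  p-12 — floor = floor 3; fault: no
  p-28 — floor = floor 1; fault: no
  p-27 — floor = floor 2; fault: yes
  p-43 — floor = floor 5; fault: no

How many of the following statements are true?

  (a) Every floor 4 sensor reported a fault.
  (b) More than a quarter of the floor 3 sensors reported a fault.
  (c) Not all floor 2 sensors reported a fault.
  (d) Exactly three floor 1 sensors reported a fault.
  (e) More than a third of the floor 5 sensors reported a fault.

2

(a) floor 4: |A| = 6, |A ∩ B| = 6; needs A ⊆ B, i.e. every element of A is in B (|A ∖ B| = 0) — true.
(b) floor 3: |A| = 8, |A ∩ B| = 2; needs |A ∩ B| / |A| > 1/4 — false.
(c) floor 2: |A| = 8, |A ∩ B| = 8; needs A ⊄ B (|A ∖ B| ≥ 1) — false.
(d) floor 1: |A| = 8, |A ∩ B| = 3; needs |A ∩ B| = 3 — true.
(e) floor 5: |A| = 8, |A ∩ B| = 2; needs |A ∩ B| / |A| > 1/3 — false.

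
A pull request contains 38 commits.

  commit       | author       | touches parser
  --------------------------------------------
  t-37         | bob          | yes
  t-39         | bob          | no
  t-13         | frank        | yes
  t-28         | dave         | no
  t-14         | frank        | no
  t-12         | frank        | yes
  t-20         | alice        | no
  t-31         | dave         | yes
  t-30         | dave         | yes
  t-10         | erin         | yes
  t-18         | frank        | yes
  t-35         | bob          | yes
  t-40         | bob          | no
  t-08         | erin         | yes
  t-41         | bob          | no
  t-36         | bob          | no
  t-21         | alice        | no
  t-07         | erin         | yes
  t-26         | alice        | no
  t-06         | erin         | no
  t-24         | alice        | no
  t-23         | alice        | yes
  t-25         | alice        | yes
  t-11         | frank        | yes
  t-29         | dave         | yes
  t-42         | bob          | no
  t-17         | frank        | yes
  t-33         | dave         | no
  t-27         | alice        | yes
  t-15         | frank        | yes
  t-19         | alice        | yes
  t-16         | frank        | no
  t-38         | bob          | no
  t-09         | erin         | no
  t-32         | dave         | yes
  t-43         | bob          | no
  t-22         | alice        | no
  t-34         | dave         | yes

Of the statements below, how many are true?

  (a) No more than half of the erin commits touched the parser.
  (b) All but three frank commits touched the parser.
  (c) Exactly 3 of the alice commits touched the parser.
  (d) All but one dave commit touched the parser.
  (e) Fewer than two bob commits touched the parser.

0

(a) erin: |A| = 5, |A ∩ B| = 3; needs |A ∩ B| ≤ |A ∖ B| — false.
(b) frank: |A| = 8, |A ∩ B| = 6; needs |A ∖ B| = 3 — false.
(c) alice: |A| = 9, |A ∩ B| = 4; needs |A ∩ B| = 3 — false.
(d) dave: |A| = 7, |A ∩ B| = 5; needs |A ∖ B| = 1 — false.
(e) bob: |A| = 9, |A ∩ B| = 2; needs |A ∩ B| < 2 — false.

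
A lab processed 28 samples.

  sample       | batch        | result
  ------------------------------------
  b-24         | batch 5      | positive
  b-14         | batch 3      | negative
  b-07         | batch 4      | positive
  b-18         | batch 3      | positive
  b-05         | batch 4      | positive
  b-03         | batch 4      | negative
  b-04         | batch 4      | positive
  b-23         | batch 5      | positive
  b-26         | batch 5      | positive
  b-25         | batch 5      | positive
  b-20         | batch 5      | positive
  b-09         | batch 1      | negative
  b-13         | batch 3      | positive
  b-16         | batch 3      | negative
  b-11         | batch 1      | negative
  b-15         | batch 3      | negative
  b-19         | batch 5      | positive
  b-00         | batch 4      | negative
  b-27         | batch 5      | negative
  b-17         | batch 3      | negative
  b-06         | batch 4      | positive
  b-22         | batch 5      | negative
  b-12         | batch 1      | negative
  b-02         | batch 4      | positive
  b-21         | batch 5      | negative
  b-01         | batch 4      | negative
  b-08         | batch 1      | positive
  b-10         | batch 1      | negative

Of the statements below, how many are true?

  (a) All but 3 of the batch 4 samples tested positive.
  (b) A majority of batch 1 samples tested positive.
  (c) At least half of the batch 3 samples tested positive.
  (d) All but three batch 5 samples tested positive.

2

(a) batch 4: |A| = 8, |A ∩ B| = 5; needs |A ∖ B| = 3 — true.
(b) batch 1: |A| = 5, |A ∩ B| = 1; needs |A ∩ B| > |A ∖ B| — false.
(c) batch 3: |A| = 6, |A ∩ B| = 2; needs |A ∩ B| ≥ |A ∖ B| — false.
(d) batch 5: |A| = 9, |A ∩ B| = 6; needs |A ∖ B| = 3 — true.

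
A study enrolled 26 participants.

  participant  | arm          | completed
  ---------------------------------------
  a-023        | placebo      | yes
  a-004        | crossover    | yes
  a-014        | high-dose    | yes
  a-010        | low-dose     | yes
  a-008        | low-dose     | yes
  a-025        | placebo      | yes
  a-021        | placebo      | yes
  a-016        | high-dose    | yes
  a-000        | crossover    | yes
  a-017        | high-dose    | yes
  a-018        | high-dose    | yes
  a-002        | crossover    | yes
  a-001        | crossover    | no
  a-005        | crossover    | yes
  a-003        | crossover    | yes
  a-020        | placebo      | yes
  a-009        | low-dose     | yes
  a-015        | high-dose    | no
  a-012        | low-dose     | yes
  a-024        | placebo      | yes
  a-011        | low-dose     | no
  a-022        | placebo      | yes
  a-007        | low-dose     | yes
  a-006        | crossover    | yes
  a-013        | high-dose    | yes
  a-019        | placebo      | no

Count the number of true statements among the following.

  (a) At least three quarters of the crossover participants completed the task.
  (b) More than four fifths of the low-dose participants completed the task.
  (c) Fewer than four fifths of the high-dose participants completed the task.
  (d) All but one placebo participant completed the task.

(a) crossover: |A| = 7, |A ∩ B| = 6; needs |A ∩ B| / |A| ≥ 3/4 — true.
(b) low-dose: |A| = 6, |A ∩ B| = 5; needs |A ∩ B| / |A| > 4/5 — true.
(c) high-dose: |A| = 6, |A ∩ B| = 5; needs |A ∩ B| / |A| < 4/5 — false.
(d) placebo: |A| = 7, |A ∩ B| = 6; needs |A ∖ B| = 1 — true.

3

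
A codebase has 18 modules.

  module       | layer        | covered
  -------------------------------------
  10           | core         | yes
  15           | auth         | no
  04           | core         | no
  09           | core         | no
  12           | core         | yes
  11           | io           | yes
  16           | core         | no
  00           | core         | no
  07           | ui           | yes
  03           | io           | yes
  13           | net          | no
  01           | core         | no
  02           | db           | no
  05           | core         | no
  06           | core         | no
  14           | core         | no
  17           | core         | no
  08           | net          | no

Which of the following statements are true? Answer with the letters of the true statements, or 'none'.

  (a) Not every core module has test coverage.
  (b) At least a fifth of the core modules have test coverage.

(a)

|A| = 11, |A ∩ B| = 2, |A ∖ B| = 9.
(a) A ⊄ B (|A ∖ B| ≥ 1): holds.
(b) |A ∩ B| / |A| ≥ 1/5: fails.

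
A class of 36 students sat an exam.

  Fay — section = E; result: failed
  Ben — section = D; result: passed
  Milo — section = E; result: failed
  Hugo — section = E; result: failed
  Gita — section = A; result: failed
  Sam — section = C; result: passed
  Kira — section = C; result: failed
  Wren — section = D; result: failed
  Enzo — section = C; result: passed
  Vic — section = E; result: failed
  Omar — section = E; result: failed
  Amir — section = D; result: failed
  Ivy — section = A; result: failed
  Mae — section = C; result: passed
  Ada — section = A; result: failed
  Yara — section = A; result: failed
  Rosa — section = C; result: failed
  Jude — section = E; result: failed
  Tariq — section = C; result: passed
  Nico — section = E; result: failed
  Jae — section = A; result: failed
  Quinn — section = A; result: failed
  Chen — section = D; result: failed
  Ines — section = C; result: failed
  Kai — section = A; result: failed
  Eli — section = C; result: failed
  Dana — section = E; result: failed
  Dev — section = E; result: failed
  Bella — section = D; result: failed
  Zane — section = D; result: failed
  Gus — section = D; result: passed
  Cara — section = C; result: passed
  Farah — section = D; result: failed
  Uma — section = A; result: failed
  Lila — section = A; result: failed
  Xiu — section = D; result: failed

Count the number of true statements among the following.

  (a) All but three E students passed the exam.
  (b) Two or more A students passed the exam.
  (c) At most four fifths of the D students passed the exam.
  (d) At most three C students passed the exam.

1

(a) E: |A| = 9, |A ∩ B| = 0; needs |A ∖ B| = 3 — false.
(b) A: |A| = 9, |A ∩ B| = 0; needs |A ∩ B| ≥ 2 — false.
(c) D: |A| = 9, |A ∩ B| = 2; needs |A ∩ B| / |A| ≤ 4/5 — true.
(d) C: |A| = 9, |A ∩ B| = 5; needs |A ∩ B| ≤ 3 — false.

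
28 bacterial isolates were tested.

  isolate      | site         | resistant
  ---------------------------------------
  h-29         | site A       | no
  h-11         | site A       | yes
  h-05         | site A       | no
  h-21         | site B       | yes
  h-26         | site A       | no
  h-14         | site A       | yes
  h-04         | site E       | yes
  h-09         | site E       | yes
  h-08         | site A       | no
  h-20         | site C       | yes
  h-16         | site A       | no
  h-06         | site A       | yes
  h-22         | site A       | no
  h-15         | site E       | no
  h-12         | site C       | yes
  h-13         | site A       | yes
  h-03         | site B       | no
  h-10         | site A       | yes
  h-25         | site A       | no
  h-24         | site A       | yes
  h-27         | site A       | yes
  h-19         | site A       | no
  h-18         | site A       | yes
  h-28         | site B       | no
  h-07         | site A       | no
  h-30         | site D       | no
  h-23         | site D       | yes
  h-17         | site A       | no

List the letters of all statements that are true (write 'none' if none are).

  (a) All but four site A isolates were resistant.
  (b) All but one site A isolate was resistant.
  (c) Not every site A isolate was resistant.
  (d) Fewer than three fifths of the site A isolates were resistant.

|A| = 18, |A ∩ B| = 8, |A ∖ B| = 10.
(a) |A ∖ B| = 4: fails.
(b) |A ∖ B| = 1: fails.
(c) A ⊄ B (|A ∖ B| ≥ 1): holds.
(d) |A ∩ B| / |A| < 3/5: holds.

(c), (d)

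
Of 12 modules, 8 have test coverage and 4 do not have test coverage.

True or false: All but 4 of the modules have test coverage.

'All but 4 of the modules have test coverage' holds iff |A ∖ B| = 4.
|A| = 12, |A ∩ B| = 8, |A ∖ B| = 4.
|A ∖ B| = 4, so the statement is true.

True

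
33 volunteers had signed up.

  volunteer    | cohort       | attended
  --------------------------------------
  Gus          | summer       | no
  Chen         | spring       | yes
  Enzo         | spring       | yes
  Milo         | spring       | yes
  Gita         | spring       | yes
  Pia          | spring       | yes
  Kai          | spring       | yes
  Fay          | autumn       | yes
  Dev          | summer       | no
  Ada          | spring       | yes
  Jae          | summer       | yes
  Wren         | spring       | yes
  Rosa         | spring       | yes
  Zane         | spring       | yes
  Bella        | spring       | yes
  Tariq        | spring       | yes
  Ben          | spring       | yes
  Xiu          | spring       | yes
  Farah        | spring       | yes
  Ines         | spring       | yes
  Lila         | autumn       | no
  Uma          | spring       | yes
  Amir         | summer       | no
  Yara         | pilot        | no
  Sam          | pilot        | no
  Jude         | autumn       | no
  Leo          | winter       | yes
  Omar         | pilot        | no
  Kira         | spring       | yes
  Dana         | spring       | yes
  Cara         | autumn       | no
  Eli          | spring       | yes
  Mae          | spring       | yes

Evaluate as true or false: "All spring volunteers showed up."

True

Truth condition: A ⊆ B, i.e. every element of A is in B (|A ∖ B| = 0).
|A| = 21, |A ∩ B| = 21, |A ∖ B| = 0.
So the statement is true.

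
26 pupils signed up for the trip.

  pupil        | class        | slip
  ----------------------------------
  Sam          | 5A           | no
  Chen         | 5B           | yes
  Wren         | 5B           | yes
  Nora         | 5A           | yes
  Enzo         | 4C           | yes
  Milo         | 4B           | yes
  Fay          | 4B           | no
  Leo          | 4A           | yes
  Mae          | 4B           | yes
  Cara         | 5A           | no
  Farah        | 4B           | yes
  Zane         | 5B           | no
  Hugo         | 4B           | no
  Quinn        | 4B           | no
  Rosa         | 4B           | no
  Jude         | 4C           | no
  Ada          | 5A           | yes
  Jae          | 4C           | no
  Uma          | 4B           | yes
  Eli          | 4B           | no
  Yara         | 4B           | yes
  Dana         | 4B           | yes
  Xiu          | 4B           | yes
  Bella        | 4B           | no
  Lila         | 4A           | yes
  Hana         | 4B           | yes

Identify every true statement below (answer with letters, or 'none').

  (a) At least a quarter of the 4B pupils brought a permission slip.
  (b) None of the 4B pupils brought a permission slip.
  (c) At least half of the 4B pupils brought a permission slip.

|A| = 14, |A ∩ B| = 8, |A ∖ B| = 6.
(a) |A ∩ B| / |A| ≥ 1/4: holds.
(b) A ∩ B = ∅ (|A ∩ B| = 0): fails.
(c) |A ∩ B| ≥ |A ∖ B|: holds.

(a), (c)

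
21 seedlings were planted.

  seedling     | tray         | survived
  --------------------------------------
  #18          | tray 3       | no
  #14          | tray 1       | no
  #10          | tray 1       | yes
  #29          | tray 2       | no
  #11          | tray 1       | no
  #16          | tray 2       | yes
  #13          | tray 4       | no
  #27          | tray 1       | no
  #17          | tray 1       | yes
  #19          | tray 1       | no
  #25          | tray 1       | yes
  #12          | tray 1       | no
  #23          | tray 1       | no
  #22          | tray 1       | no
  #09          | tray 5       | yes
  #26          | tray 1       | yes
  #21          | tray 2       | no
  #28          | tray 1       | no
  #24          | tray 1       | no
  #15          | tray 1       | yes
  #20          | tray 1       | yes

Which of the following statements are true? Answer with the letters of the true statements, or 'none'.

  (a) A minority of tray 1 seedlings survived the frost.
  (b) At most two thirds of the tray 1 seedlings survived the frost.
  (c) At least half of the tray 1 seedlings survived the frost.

|A| = 15, |A ∩ B| = 6, |A ∖ B| = 9.
(a) |A ∩ B| < |A ∖ B|: holds.
(b) |A ∩ B| / |A| ≤ 2/3: holds.
(c) |A ∩ B| ≥ |A ∖ B|: fails.

(a), (b)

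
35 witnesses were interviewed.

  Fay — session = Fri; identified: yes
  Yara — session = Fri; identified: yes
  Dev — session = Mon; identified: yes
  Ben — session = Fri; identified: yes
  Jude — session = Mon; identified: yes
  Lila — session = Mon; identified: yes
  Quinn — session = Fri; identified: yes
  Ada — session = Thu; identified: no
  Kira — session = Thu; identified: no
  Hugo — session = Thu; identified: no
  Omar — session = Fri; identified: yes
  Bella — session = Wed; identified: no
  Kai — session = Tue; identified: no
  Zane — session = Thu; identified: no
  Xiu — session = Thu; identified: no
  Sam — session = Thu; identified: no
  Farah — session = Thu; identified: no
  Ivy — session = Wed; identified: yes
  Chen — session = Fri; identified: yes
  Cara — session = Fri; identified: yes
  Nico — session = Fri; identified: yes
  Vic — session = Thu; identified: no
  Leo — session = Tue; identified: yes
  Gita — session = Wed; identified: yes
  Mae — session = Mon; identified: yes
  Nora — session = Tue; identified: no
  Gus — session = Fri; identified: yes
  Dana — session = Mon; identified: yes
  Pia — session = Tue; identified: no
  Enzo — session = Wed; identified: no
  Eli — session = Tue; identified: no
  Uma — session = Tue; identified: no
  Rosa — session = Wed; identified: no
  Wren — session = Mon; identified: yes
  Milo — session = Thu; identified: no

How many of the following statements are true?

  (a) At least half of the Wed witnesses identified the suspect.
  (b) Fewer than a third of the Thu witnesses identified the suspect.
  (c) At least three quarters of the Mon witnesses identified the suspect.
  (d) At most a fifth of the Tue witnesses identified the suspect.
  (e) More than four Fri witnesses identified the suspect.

(a) Wed: |A| = 5, |A ∩ B| = 2; needs |A ∩ B| ≥ |A ∖ B| — false.
(b) Thu: |A| = 9, |A ∩ B| = 0; needs |A ∩ B| / |A| < 1/3 — true.
(c) Mon: |A| = 6, |A ∩ B| = 6; needs |A ∩ B| / |A| ≥ 3/4 — true.
(d) Tue: |A| = 6, |A ∩ B| = 1; needs |A ∩ B| / |A| ≤ 1/5 — true.
(e) Fri: |A| = 9, |A ∩ B| = 9; needs |A ∩ B| > 4 — true.

4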